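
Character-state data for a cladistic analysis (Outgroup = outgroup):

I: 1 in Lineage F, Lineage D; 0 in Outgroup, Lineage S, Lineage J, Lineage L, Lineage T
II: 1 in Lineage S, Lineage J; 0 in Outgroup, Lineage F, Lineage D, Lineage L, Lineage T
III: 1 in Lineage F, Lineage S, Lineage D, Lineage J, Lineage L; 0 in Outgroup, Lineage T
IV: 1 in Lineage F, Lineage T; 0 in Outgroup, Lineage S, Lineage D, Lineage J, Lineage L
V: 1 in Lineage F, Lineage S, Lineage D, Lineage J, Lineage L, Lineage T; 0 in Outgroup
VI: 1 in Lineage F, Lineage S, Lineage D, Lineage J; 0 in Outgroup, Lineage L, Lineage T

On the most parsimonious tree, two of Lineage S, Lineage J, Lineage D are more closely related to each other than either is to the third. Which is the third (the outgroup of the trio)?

The outgroup has state '0' for every character, so '1' is the derived state throughout.
I (derived state '1') is shared by Lineage D and Lineage F — a synapomorphy uniting that clade.
Only Lineage J and Lineage S show the derived state '1' for II, supporting them as a clade.
III: derived state '1' in Lineage D, Lineage F, Lineage J, Lineage L, and Lineage S only — synapomorphy for {Lineage D, Lineage F, Lineage J, Lineage L, Lineage S}.
IV (state '1') occurs in Lineage F and Lineage T but conflicts with the nesting implied by the other characters — most parsimoniously interpreted as homoplasy.
All ingroup taxa share the derived state '1' for V; it defines the ingroup but does not resolve relationships within it.
VI (derived state '1') is shared by Lineage D, Lineage F, Lineage J, and Lineage S — a synapomorphy uniting that clade.
Most parsimonious ingroup topology: ((((Lineage F,Lineage D),(Lineage S,Lineage J)),Lineage L),Lineage T).
Lineage S and Lineage J share a more recent common ancestor with each other than either does with Lineage D, so Lineage D is the least closely related of the three.

Lineage D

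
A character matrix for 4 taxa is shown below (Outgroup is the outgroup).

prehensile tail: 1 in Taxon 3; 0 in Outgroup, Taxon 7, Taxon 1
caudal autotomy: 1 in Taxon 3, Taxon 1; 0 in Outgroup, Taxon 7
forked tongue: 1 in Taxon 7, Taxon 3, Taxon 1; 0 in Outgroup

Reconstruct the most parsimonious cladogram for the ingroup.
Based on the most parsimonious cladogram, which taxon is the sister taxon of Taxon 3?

The outgroup has state '0' for every character, so '1' is the derived state throughout.
prehensile tail (derived state '1') is unique to Taxon 3 (autapomorphy; uninformative for grouping).
Only Taxon 1 and Taxon 3 show the derived state '1' for caudal autotomy, supporting them as a clade.
All ingroup taxa share the derived state '1' for forked tongue; it defines the ingroup but does not resolve relationships within it.
Most parsimonious ingroup topology: (Taxon 7,(Taxon 3,Taxon 1)).
Taxon 3 and Taxon 1 form a cherry on this tree, so they are sister taxa.

Taxon 1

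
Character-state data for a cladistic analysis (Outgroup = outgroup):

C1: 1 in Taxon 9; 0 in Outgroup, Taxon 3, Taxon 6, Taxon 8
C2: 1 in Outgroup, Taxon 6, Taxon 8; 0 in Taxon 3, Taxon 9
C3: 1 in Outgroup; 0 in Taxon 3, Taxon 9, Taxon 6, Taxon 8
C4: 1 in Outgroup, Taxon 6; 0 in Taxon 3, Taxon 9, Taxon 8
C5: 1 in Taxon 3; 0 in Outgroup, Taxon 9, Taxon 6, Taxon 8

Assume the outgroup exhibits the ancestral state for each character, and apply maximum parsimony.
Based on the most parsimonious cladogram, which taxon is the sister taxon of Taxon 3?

Character polarity is set by the outgroup: the derived state is whichever differs from the outgroup's state, so for C2, C3, C4 the derived state is '0', and for the remaining characters it is '1'.
C1 (derived state '1') is unique to Taxon 9 (autapomorphy; uninformative for grouping).
C2 (derived state '0') is shared by Taxon 3 and Taxon 9 — a synapomorphy uniting that clade.
C3 (derived state '0') is shared by all ingroup taxa — unites the whole ingroup.
Only Taxon 3, Taxon 8, and Taxon 9 show the derived state '0' for C4, supporting them as a clade.
C5 (derived state '1') is unique to Taxon 3 (autapomorphy; uninformative for grouping).
Most parsimonious ingroup topology: (((Taxon 3,Taxon 9),Taxon 8),Taxon 6).
Taxon 3 and Taxon 9 form a cherry on this tree, so they are sister taxa.

Taxon 9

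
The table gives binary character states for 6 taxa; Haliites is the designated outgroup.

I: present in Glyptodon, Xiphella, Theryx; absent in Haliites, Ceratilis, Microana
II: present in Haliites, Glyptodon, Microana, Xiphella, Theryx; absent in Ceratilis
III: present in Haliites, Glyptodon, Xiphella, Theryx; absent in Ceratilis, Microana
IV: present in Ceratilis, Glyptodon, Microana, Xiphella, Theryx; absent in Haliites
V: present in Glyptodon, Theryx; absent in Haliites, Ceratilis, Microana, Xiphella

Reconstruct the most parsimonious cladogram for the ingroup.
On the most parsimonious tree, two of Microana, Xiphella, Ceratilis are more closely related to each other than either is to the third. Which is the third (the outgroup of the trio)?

Xiphella

Character polarity is set by the outgroup: the derived state is whichever differs from the outgroup's state, so for II, III the derived state is 'absent', and for the remaining characters it is 'present'.
Only Glyptodon, Theryx, and Xiphella show the derived state 'present' for I, supporting them as a clade.
II: derived state 'absent' in Ceratilis only — an autapomorphy, so it tells us nothing about relationships among taxa.
III: derived state 'absent' in Ceratilis and Microana only — synapomorphy for {Ceratilis, Microana}.
All ingroup taxa share the derived state 'present' for IV; it defines the ingroup but does not resolve relationships within it.
Only Glyptodon and Theryx show the derived state 'present' for V, supporting them as a clade.
Most parsimonious ingroup topology: ((Ceratilis,Microana),((Glyptodon,Theryx),Xiphella)).
Ceratilis and Microana share a more recent common ancestor with each other than either does with Xiphella, so Xiphella is the least closely related of the three.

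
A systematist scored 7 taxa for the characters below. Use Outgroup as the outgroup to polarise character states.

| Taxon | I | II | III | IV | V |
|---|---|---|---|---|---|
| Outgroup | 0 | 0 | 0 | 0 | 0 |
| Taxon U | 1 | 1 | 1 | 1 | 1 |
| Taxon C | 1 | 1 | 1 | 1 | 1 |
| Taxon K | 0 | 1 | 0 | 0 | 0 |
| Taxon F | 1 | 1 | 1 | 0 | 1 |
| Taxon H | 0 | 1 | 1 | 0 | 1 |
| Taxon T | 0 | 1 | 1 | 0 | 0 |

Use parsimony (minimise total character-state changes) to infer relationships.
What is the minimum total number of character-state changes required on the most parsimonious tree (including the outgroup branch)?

5

The outgroup has state '0' for every character, so '1' is the derived state throughout.
Only Taxon C, Taxon F, and Taxon U show the derived state '1' for I, supporting them as a clade.
II (derived state '1') is shared by all ingroup taxa — unites the whole ingroup.
Only Taxon C, Taxon F, Taxon H, Taxon T, and Taxon U show the derived state '1' for III, supporting them as a clade.
IV (derived state '1') is shared by Taxon C and Taxon U — a synapomorphy uniting that clade.
Only Taxon C, Taxon F, Taxon H, and Taxon U show the derived state '1' for V, supporting them as a clade.
Most parsimonious ingroup topology: (Taxon K,(Taxon T,(Taxon H,(Taxon F,(Taxon U,Taxon C))))).
Changes per character on this tree: I: 1; II: 1; III: 1; IV: 1; V: 1.
Total = 5.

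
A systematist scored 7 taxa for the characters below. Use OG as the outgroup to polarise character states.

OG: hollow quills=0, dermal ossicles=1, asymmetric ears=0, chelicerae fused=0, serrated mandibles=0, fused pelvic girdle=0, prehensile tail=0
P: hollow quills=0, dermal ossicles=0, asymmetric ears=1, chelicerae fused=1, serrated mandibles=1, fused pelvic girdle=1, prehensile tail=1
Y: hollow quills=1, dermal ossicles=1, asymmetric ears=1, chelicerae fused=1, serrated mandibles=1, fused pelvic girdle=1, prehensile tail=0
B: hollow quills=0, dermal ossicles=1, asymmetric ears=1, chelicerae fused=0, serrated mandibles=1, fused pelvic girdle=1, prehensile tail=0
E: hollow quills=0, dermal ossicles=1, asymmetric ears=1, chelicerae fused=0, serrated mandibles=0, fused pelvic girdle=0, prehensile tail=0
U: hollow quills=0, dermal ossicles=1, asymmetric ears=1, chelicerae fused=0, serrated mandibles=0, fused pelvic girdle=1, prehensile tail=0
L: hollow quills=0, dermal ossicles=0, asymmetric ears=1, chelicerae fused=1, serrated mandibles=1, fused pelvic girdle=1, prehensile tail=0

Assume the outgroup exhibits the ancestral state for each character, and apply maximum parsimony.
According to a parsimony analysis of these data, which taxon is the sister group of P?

Character polarity is set by the outgroup: the derived state is whichever differs from the outgroup's state, so for dermal ossicles the derived state is '0', and for the remaining characters it is '1'.
hollow quills (derived state '1') is unique to Y (autapomorphy; uninformative for grouping).
Only L and P show the derived state '0' for dermal ossicles, supporting them as a clade.
All ingroup taxa share the derived state '1' for asymmetric ears; it defines the ingroup but does not resolve relationships within it.
chelicerae fused: derived state '1' in L, P, and Y only — synapomorphy for {L, P, Y}.
Only B, L, P, and Y show the derived state '1' for serrated mandibles, supporting them as a clade.
fused pelvic girdle: derived state '1' in B, L, P, U, and Y only — synapomorphy for {B, L, P, U, Y}.
prehensile tail: derived state '1' in P only — an autapomorphy, so it tells us nothing about relationships among taxa.
Most parsimonious ingroup topology: (((((P,L),Y),B),U),E).
P and L form a cherry on this tree, so they are sister taxa.

L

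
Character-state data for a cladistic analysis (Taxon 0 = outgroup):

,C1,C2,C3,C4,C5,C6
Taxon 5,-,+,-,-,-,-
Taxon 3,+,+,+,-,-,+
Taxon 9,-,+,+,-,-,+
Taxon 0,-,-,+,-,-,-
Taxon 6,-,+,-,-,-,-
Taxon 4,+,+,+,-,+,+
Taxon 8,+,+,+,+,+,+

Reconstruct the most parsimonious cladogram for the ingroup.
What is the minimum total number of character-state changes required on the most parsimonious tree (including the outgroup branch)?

6

Character polarity is set by the outgroup: the derived state is whichever differs from the outgroup's state, so for C3 the derived state is '-', and for the remaining characters it is '+'.
C1: derived state '+' in Taxon 3, Taxon 4, and Taxon 8 only — synapomorphy for {Taxon 3, Taxon 4, Taxon 8}.
All ingroup taxa share the derived state '+' for C2; it defines the ingroup but does not resolve relationships within it.
Only Taxon 5 and Taxon 6 show the derived state '-' for C3, supporting them as a clade.
C4: derived state '+' in Taxon 8 only — an autapomorphy, so it tells us nothing about relationships among taxa.
C5 (derived state '+') is shared by Taxon 4 and Taxon 8 — a synapomorphy uniting that clade.
C6: derived state '+' in Taxon 3, Taxon 4, Taxon 8, and Taxon 9 only — synapomorphy for {Taxon 3, Taxon 4, Taxon 8, Taxon 9}.
Most parsimonious ingroup topology: ((Taxon 6,Taxon 5),((Taxon 3,(Taxon 8,Taxon 4)),Taxon 9)).
Changes per character on this tree: C1: 1; C2: 1; C3: 1; C4: 1; C5: 1; C6: 1.
Total = 6.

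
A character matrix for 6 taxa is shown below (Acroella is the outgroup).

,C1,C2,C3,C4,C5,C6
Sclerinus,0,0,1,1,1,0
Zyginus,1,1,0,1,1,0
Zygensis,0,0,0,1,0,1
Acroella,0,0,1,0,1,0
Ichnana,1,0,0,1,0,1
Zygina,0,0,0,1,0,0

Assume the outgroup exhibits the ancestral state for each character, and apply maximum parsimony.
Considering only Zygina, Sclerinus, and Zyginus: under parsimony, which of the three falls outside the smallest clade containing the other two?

Sclerinus

Character polarity is set by the outgroup: the derived state is whichever differs from the outgroup's state, so for C3, C5 the derived state is '0', and for the remaining characters it is '1'.
C1 groups Ichnana and Zyginus, which is incompatible with the clades supported by the remaining characters; treating it as convergent (homoplasy) costs fewer steps than any alternative tree.
C2 (derived state '1') is unique to Zyginus (autapomorphy; uninformative for grouping).
C3: derived state '0' in Ichnana, Zygensis, Zygina, and Zyginus only — synapomorphy for {Ichnana, Zygensis, Zygina, Zyginus}.
All ingroup taxa share the derived state '1' for C4; it defines the ingroup but does not resolve relationships within it.
C5 (derived state '0') is shared by Ichnana, Zygensis, and Zygina — a synapomorphy uniting that clade.
Only Ichnana and Zygensis show the derived state '1' for C6, supporting them as a clade.
Most parsimonious ingroup topology: ((Zyginus,((Ichnana,Zygensis),Zygina)),Sclerinus).
Zygina and Zyginus share a more recent common ancestor with each other than either does with Sclerinus, so Sclerinus is the least closely related of the three.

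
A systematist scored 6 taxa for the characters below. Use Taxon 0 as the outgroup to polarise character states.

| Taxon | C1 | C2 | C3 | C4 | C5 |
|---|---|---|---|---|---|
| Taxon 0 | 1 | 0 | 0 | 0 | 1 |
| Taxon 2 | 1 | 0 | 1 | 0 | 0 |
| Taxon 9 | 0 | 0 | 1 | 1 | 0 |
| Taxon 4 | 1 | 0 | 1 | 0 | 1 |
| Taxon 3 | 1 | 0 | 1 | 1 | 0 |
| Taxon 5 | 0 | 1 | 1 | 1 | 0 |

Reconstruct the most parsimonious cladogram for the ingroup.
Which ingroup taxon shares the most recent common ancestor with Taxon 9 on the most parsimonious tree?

Character polarity is set by the outgroup: the derived state is whichever differs from the outgroup's state, so for C1, C5 the derived state is '0', and for the remaining characters it is '1'.
C1: derived state '0' in Taxon 5 and Taxon 9 only — synapomorphy for {Taxon 5, Taxon 9}.
C2 (derived state '1') is unique to Taxon 5 (autapomorphy; uninformative for grouping).
C3 (derived state '1') is shared by all ingroup taxa — unites the whole ingroup.
Only Taxon 3, Taxon 5, and Taxon 9 show the derived state '1' for C4, supporting them as a clade.
Only Taxon 2, Taxon 3, Taxon 5, and Taxon 9 show the derived state '0' for C5, supporting them as a clade.
Most parsimonious ingroup topology: ((Taxon 2,((Taxon 9,Taxon 5),Taxon 3)),Taxon 4).
Taxon 9 and Taxon 5 form a cherry on this tree, so they are sister taxa.

Taxon 5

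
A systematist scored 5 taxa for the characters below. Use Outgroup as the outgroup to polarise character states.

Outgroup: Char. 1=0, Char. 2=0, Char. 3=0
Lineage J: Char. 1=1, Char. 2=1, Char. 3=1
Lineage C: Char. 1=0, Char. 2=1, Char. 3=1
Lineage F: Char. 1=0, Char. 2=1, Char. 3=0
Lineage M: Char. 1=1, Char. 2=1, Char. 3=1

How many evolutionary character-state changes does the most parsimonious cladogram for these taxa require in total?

The outgroup has state '0' for every character, so '1' is the derived state throughout.
Char. 1: derived state '1' in Lineage J and Lineage M only — synapomorphy for {Lineage J, Lineage M}.
All ingroup taxa share the derived state '1' for Char. 2; it defines the ingroup but does not resolve relationships within it.
Only Lineage C, Lineage J, and Lineage M show the derived state '1' for Char. 3, supporting them as a clade.
Most parsimonious ingroup topology: (((Lineage J,Lineage M),Lineage C),Lineage F).
Changes per character on this tree: Char. 1: 1; Char. 2: 1; Char. 3: 1.
Total = 3.

3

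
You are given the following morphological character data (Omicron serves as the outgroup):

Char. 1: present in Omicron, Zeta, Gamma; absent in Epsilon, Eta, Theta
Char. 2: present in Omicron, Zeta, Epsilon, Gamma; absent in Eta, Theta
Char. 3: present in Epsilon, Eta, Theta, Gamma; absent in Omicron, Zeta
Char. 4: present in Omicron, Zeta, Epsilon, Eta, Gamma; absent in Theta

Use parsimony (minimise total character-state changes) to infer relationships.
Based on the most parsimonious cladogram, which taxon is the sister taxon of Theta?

Character polarity is set by the outgroup: the derived state is whichever differs from the outgroup's state, so for Char. 1, Char. 2, Char. 4 the derived state is 'absent', and for the remaining characters it is 'present'.
Only Epsilon, Eta, and Theta show the derived state 'absent' for Char. 1, supporting them as a clade.
Only Eta and Theta show the derived state 'absent' for Char. 2, supporting them as a clade.
Char. 3: derived state 'present' in Epsilon, Eta, Gamma, and Theta only — synapomorphy for {Epsilon, Eta, Gamma, Theta}.
Char. 4: derived state 'absent' in Theta only — an autapomorphy, so it tells us nothing about relationships among taxa.
Most parsimonious ingroup topology: (Zeta,((Epsilon,(Eta,Theta)),Gamma)).
Theta and Eta form a cherry on this tree, so they are sister taxa.

Eta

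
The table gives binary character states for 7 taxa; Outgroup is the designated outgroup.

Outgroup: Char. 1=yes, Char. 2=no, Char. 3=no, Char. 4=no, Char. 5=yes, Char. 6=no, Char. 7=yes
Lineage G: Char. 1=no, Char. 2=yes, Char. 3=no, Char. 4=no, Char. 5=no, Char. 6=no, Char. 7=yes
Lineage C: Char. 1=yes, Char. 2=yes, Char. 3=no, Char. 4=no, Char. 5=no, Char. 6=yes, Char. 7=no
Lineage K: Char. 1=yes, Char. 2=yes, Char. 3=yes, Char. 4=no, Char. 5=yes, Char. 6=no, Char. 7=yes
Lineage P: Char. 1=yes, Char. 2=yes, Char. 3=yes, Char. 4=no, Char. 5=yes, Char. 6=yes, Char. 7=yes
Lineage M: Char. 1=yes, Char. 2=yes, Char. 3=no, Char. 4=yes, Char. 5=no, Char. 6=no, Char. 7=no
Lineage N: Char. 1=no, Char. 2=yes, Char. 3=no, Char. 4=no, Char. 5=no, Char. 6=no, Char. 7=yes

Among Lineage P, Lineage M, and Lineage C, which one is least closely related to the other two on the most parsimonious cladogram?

Lineage P

Character polarity is set by the outgroup: the derived state is whichever differs from the outgroup's state, so for Char. 1, Char. 5, Char. 7 the derived state is 'no', and for the remaining characters it is 'yes'.
Only Lineage G and Lineage N show the derived state 'no' for Char. 1, supporting them as a clade.
All ingroup taxa share the derived state 'yes' for Char. 2; it defines the ingroup but does not resolve relationships within it.
Char. 3 (derived state 'yes') is shared by Lineage K and Lineage P — a synapomorphy uniting that clade.
Char. 4 (derived state 'yes') is unique to Lineage M (autapomorphy; uninformative for grouping).
Char. 5: derived state 'no' in Lineage C, Lineage G, Lineage M, and Lineage N only — synapomorphy for {Lineage C, Lineage G, Lineage M, Lineage N}.
Char. 6 (state 'yes') occurs in Lineage C and Lineage P but conflicts with the nesting implied by the other characters — most parsimoniously interpreted as homoplasy.
Char. 7: derived state 'no' in Lineage C and Lineage M only — synapomorphy for {Lineage C, Lineage M}.
Most parsimonious ingroup topology: (((Lineage G,Lineage N),(Lineage C,Lineage M)),(Lineage K,Lineage P)).
Lineage M and Lineage C share a more recent common ancestor with each other than either does with Lineage P, so Lineage P is the least closely related of the three.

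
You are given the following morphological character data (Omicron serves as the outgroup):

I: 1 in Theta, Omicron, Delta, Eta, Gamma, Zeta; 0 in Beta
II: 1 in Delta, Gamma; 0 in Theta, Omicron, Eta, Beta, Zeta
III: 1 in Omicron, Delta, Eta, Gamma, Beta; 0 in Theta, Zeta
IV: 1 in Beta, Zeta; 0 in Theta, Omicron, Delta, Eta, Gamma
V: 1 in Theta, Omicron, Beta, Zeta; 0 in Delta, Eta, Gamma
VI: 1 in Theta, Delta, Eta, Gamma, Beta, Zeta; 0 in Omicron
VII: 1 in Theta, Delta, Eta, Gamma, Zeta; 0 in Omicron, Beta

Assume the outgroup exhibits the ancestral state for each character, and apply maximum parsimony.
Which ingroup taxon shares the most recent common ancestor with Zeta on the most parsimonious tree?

Theta

Character polarity is set by the outgroup: the derived state is whichever differs from the outgroup's state, so for I, III, V the derived state is '0', and for the remaining characters it is '1'.
I: derived state '0' in Beta only — an autapomorphy, so it tells us nothing about relationships among taxa.
Only Delta and Gamma show the derived state '1' for II, supporting them as a clade.
Only Theta and Zeta show the derived state '0' for III, supporting them as a clade.
IV groups Beta and Zeta, which is incompatible with the clades supported by the remaining characters; treating it as convergent (homoplasy) costs fewer steps than any alternative tree.
V: derived state '0' in Delta, Eta, and Gamma only — synapomorphy for {Delta, Eta, Gamma}.
All ingroup taxa share the derived state '1' for VI; it defines the ingroup but does not resolve relationships within it.
VII: derived state '1' in Delta, Eta, Gamma, Theta, and Zeta only — synapomorphy for {Delta, Eta, Gamma, Theta, Zeta}.
Most parsimonious ingroup topology: (((Theta,Zeta),((Gamma,Delta),Eta)),Beta).
Zeta and Theta form a cherry on this tree, so they are sister taxa.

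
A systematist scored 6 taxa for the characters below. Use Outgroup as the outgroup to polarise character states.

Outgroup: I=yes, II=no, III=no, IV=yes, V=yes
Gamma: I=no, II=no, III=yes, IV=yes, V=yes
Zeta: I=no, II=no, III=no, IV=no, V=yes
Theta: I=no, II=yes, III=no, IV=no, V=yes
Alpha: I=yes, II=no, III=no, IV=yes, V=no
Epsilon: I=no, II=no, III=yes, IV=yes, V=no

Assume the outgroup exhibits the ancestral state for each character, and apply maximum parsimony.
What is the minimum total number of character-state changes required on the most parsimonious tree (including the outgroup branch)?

6

Character polarity is set by the outgroup: the derived state is whichever differs from the outgroup's state, so for I, IV, V the derived state is 'no', and for the remaining characters it is 'yes'.
I: derived state 'no' in Epsilon, Gamma, Theta, and Zeta only — synapomorphy for {Epsilon, Gamma, Theta, Zeta}.
II (derived state 'yes') is unique to Theta (autapomorphy; uninformative for grouping).
III (derived state 'yes') is shared by Epsilon and Gamma — a synapomorphy uniting that clade.
IV: derived state 'no' in Theta and Zeta only — synapomorphy for {Theta, Zeta}.
V (state 'no') occurs in Alpha and Epsilon but conflicts with the nesting implied by the other characters — most parsimoniously interpreted as homoplasy.
Most parsimonious ingroup topology: (((Epsilon,Gamma),(Zeta,Theta)),Alpha).
Changes per character on this tree: I: 1; II: 1; III: 1; IV: 1; V: 2.
Total = 6.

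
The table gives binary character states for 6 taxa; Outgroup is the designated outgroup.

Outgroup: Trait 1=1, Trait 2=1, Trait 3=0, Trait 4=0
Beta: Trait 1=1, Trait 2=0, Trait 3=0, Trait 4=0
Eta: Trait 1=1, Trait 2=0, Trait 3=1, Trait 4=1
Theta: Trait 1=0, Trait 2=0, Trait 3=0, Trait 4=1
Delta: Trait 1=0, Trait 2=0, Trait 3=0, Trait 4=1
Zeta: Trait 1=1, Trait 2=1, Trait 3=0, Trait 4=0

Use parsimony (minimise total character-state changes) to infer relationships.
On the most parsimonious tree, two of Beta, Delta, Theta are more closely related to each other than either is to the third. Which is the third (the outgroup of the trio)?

Beta

Character polarity is set by the outgroup: the derived state is whichever differs from the outgroup's state, so for Trait 1, Trait 2 the derived state is '0', and for the remaining characters it is '1'.
Trait 1 (derived state '0') is shared by Delta and Theta — a synapomorphy uniting that clade.
Trait 2 (derived state '0') is shared by Beta, Delta, Eta, and Theta — a synapomorphy uniting that clade.
Trait 3 (derived state '1') is unique to Eta (autapomorphy; uninformative for grouping).
Trait 4 (derived state '1') is shared by Delta, Eta, and Theta — a synapomorphy uniting that clade.
Most parsimonious ingroup topology: ((Beta,(Eta,(Theta,Delta))),Zeta).
Delta and Theta share a more recent common ancestor with each other than either does with Beta, so Beta is the least closely related of the three.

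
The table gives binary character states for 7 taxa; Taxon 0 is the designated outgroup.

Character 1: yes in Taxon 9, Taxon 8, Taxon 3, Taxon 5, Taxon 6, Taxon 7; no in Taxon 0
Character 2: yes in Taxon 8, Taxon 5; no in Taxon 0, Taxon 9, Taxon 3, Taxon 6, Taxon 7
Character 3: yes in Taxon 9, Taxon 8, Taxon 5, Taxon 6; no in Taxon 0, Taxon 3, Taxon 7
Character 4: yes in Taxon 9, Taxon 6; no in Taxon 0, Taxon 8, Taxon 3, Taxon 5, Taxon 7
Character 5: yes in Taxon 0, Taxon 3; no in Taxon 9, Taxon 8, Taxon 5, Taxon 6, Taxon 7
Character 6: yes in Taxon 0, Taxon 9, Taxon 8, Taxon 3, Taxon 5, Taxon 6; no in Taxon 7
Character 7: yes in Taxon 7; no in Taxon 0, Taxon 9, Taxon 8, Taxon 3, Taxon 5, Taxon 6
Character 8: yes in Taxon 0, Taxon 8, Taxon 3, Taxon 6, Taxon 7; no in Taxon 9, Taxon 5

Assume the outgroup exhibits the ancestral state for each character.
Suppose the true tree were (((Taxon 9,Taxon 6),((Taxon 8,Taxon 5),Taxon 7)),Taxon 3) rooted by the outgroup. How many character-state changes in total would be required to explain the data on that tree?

Map each character onto (((Taxon 9,Taxon 6),((Taxon 8,Taxon 5),Taxon 7)),Taxon 3) (rooted by Taxon 0) and count the minimum state changes it requires (Fitch parsimony):
Character 1: 1; Character 2: 1; Character 3: 2; Character 4: 1; Character 5: 1; Character 6: 1; Character 7: 1; Character 8: 2.
Total tree length = 10.

10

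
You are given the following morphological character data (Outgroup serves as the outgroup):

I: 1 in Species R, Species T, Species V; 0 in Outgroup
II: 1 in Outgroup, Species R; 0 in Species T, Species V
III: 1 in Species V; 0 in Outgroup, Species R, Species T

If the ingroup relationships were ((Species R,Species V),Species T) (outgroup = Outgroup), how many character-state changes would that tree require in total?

4

Map each character onto ((Species R,Species V),Species T) (rooted by Outgroup) and count the minimum state changes it requires (Fitch parsimony):
I: 1; II: 2; III: 1.
Total tree length = 4.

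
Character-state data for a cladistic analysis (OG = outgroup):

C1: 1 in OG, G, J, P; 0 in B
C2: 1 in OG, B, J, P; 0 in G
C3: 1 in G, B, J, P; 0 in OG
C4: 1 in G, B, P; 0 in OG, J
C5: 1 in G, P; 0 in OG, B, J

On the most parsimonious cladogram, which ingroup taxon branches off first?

Character polarity is set by the outgroup: the derived state is whichever differs from the outgroup's state, so for C1, C2 the derived state is '0', and for the remaining characters it is '1'.
C1 (derived state '0') is unique to B (autapomorphy; uninformative for grouping).
C2: derived state '0' in G only — an autapomorphy, so it tells us nothing about relationships among taxa.
C3 (derived state '1') is shared by all ingroup taxa — unites the whole ingroup.
C4 (derived state '1') is shared by B, G, and P — a synapomorphy uniting that clade.
Only G and P show the derived state '1' for C5, supporting them as a clade.
Most parsimonious ingroup topology: (((G,P),B),J).
J is sister to the clade containing all other ingroup taxa, so it is the earliest-diverging (most basal) ingroup lineage.

J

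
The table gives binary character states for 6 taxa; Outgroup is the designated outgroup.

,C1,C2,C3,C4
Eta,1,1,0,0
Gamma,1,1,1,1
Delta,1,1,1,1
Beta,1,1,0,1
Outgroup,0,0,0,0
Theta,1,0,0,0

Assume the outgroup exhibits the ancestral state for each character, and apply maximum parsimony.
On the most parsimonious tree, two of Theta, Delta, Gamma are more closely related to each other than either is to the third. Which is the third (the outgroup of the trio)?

Theta

The outgroup has state '0' for every character, so '1' is the derived state throughout.
C1 (derived state '1') is shared by all ingroup taxa — unites the whole ingroup.
Only Beta, Delta, Eta, and Gamma show the derived state '1' for C2, supporting them as a clade.
C3: derived state '1' in Delta and Gamma only — synapomorphy for {Delta, Gamma}.
C4: derived state '1' in Beta, Delta, and Gamma only — synapomorphy for {Beta, Delta, Gamma}.
Most parsimonious ingroup topology: ((Eta,((Gamma,Delta),Beta)),Theta).
Gamma and Delta share a more recent common ancestor with each other than either does with Theta, so Theta is the least closely related of the three.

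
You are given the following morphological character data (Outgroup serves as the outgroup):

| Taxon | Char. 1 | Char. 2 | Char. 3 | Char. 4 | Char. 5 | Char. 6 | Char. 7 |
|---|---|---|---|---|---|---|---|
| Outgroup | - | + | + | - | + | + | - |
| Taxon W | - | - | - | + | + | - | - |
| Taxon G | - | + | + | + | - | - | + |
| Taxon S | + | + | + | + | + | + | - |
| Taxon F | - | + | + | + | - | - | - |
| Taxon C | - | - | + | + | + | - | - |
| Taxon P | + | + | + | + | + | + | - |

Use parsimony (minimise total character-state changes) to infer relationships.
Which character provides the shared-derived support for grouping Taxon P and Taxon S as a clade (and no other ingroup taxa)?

Character polarity is set by the outgroup: the derived state is whichever differs from the outgroup's state, so for Char. 2, Char. 3, Char. 5, Char. 6 the derived state is '-', and for the remaining characters it is '+'.
Char. 1 (derived state '+') is shared by Taxon P and Taxon S — a synapomorphy uniting that clade.
Char. 2: derived state '-' in Taxon C and Taxon W only — synapomorphy for {Taxon C, Taxon W}.
Char. 3 (derived state '-') is unique to Taxon W (autapomorphy; uninformative for grouping).
Char. 4 (derived state '+') is shared by all ingroup taxa — unites the whole ingroup.
Only Taxon F and Taxon G show the derived state '-' for Char. 5, supporting them as a clade.
Char. 6: derived state '-' in Taxon C, Taxon F, Taxon G, and Taxon W only — synapomorphy for {Taxon C, Taxon F, Taxon G, Taxon W}.
Char. 7: derived state '+' in Taxon G only — an autapomorphy, so it tells us nothing about relationships among taxa.
Most parsimonious ingroup topology: (((Taxon W,Taxon C),(Taxon G,Taxon F)),(Taxon S,Taxon P)).
The clade {Taxon P, Taxon S} is supported by Char. 1: its derived state '+' occurs in exactly those taxa and in no other taxon (including the outgroup).

Char. 1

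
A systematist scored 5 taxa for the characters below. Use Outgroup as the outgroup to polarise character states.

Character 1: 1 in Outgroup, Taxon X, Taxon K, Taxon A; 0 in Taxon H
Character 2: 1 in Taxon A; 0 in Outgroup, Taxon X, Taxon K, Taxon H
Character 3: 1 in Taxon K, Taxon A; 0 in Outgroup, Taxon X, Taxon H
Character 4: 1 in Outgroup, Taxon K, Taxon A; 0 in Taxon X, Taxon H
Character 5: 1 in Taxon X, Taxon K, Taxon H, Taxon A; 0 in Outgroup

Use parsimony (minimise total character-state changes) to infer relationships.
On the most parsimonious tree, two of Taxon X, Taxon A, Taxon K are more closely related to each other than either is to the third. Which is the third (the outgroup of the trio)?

Taxon X

Character polarity is set by the outgroup: the derived state is whichever differs from the outgroup's state, so for Character 1, Character 4 the derived state is '0', and for the remaining characters it is '1'.
Character 1 (derived state '0') is unique to Taxon H (autapomorphy; uninformative for grouping).
Character 2 (derived state '1') is unique to Taxon A (autapomorphy; uninformative for grouping).
Only Taxon A and Taxon K show the derived state '1' for Character 3, supporting them as a clade.
Character 4 (derived state '0') is shared by Taxon H and Taxon X — a synapomorphy uniting that clade.
All ingroup taxa share the derived state '1' for Character 5; it defines the ingroup but does not resolve relationships within it.
Most parsimonious ingroup topology: ((Taxon X,Taxon H),(Taxon K,Taxon A)).
Taxon A and Taxon K share a more recent common ancestor with each other than either does with Taxon X, so Taxon X is the least closely related of the three.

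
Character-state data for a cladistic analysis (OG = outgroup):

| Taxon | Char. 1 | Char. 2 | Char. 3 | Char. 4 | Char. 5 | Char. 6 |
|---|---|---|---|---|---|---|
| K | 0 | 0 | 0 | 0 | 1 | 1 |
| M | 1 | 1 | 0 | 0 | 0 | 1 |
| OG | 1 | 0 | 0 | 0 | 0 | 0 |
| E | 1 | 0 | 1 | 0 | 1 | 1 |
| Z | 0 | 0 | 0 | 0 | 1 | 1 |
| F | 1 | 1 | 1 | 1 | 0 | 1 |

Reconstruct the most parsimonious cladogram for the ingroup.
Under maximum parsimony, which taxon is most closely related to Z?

Character polarity is set by the outgroup: the derived state is whichever differs from the outgroup's state, so for Char. 1 the derived state is '0', and for the remaining characters it is '1'.
Char. 1 (derived state '0') is shared by K and Z — a synapomorphy uniting that clade.
Char. 2: derived state '1' in F and M only — synapomorphy for {F, M}.
Char. 3 groups E and F, which is incompatible with the clades supported by the remaining characters; treating it as convergent (homoplasy) costs fewer steps than any alternative tree.
Char. 4: derived state '1' in F only — an autapomorphy, so it tells us nothing about relationships among taxa.
Char. 5 (derived state '1') is shared by E, K, and Z — a synapomorphy uniting that clade.
All ingroup taxa share the derived state '1' for Char. 6; it defines the ingroup but does not resolve relationships within it.
Most parsimonious ingroup topology: (((Z,K),E),(F,M)).
Z and K form a cherry on this tree, so they are sister taxa.

K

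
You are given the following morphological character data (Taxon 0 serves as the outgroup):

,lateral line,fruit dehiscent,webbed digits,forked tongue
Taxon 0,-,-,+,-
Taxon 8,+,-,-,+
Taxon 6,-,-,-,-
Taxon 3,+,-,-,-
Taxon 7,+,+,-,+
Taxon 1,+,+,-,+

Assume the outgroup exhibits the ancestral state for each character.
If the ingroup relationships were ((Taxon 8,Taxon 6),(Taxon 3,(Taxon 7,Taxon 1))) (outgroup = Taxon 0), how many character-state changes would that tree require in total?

6

Map each character onto ((Taxon 8,Taxon 6),(Taxon 3,(Taxon 7,Taxon 1))) (rooted by Taxon 0) and count the minimum state changes it requires (Fitch parsimony):
lateral line: 2; fruit dehiscent: 1; webbed digits: 1; forked tongue: 2.
Total tree length = 6.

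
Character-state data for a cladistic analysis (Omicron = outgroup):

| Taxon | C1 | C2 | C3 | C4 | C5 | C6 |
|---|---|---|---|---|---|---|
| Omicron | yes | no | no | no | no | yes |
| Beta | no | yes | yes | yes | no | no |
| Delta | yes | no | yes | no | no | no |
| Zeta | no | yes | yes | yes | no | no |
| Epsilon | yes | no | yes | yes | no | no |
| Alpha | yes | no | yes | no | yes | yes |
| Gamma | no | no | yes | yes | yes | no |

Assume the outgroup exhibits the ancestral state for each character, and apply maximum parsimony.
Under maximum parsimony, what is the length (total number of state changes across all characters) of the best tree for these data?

7

Character polarity is set by the outgroup: the derived state is whichever differs from the outgroup's state, so for C1, C6 the derived state is 'no', and for the remaining characters it is 'yes'.
Only Beta, Gamma, and Zeta show the derived state 'no' for C1, supporting them as a clade.
C2 (derived state 'yes') is shared by Beta and Zeta — a synapomorphy uniting that clade.
C3 (derived state 'yes') is shared by all ingroup taxa — unites the whole ingroup.
C4: derived state 'yes' in Beta, Epsilon, Gamma, and Zeta only — synapomorphy for {Beta, Epsilon, Gamma, Zeta}.
C5 groups Alpha and Gamma, which is incompatible with the clades supported by the remaining characters; treating it as convergent (homoplasy) costs fewer steps than any alternative tree.
C6 (derived state 'no') is shared by Beta, Delta, Epsilon, Gamma, and Zeta — a synapomorphy uniting that clade.
Most parsimonious ingroup topology: (((((Beta,Zeta),Gamma),Epsilon),Delta),Alpha).
Changes per character on this tree: C1: 1; C2: 1; C3: 1; C4: 1; C5: 2; C6: 1.
Total = 7.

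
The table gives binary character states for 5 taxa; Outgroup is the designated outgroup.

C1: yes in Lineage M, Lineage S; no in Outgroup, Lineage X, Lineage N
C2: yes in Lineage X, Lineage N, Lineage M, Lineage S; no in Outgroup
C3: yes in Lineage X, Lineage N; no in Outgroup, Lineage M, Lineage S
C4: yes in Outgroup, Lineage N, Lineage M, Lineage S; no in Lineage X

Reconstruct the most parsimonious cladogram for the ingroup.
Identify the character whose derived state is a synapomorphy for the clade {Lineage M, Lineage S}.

C1

Character polarity is set by the outgroup: the derived state is whichever differs from the outgroup's state, so for C4 the derived state is 'no', and for the remaining characters it is 'yes'.
Only Lineage M and Lineage S show the derived state 'yes' for C1, supporting them as a clade.
All ingroup taxa share the derived state 'yes' for C2; it defines the ingroup but does not resolve relationships within it.
Only Lineage N and Lineage X show the derived state 'yes' for C3, supporting them as a clade.
C4: derived state 'no' in Lineage X only — an autapomorphy, so it tells us nothing about relationships among taxa.
Most parsimonious ingroup topology: ((Lineage X,Lineage N),(Lineage M,Lineage S)).
The clade {Lineage M, Lineage S} is supported by C1: its derived state 'yes' occurs in exactly those taxa and in no other taxon (including the outgroup).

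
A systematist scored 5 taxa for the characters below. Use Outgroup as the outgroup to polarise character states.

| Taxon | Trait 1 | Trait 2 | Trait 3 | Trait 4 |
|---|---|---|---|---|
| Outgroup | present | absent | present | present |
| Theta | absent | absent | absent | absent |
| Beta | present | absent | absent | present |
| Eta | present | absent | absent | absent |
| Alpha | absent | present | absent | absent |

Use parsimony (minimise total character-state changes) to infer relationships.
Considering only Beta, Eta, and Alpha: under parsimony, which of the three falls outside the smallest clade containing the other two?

Beta

Character polarity is set by the outgroup: the derived state is whichever differs from the outgroup's state, so for Trait 1, Trait 3, Trait 4 the derived state is 'absent', and for the remaining characters it is 'present'.
Trait 1 (derived state 'absent') is shared by Alpha and Theta — a synapomorphy uniting that clade.
Trait 2: derived state 'present' in Alpha only — an autapomorphy, so it tells us nothing about relationships among taxa.
Trait 3 (derived state 'absent') is shared by all ingroup taxa — unites the whole ingroup.
Trait 4 (derived state 'absent') is shared by Alpha, Eta, and Theta — a synapomorphy uniting that clade.
Most parsimonious ingroup topology: (((Theta,Alpha),Eta),Beta).
Alpha and Eta share a more recent common ancestor with each other than either does with Beta, so Beta is the least closely related of the three.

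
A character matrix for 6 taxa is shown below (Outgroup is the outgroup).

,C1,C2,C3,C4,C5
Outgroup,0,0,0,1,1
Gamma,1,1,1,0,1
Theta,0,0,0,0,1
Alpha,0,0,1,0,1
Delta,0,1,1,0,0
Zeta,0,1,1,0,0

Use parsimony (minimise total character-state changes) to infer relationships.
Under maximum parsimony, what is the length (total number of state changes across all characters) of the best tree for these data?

5

Character polarity is set by the outgroup: the derived state is whichever differs from the outgroup's state, so for C4, C5 the derived state is '0', and for the remaining characters it is '1'.
C1 (derived state '1') is unique to Gamma (autapomorphy; uninformative for grouping).
Only Delta, Gamma, and Zeta show the derived state '1' for C2, supporting them as a clade.
Only Alpha, Delta, Gamma, and Zeta show the derived state '1' for C3, supporting them as a clade.
C4 (derived state '0') is shared by all ingroup taxa — unites the whole ingroup.
Only Delta and Zeta show the derived state '0' for C5, supporting them as a clade.
Most parsimonious ingroup topology: (((Gamma,(Delta,Zeta)),Alpha),Theta).
Changes per character on this tree: C1: 1; C2: 1; C3: 1; C4: 1; C5: 1.
Total = 5.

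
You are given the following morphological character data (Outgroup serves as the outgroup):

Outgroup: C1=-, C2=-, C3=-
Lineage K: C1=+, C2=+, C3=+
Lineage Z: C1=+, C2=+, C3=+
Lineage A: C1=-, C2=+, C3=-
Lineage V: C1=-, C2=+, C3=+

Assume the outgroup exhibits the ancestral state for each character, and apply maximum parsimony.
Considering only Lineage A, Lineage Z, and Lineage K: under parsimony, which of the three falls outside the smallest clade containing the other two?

The outgroup has state '-' for every character, so '+' is the derived state throughout.
C1: derived state '+' in Lineage K and Lineage Z only — synapomorphy for {Lineage K, Lineage Z}.
C2 (derived state '+') is shared by all ingroup taxa — unites the whole ingroup.
Only Lineage K, Lineage V, and Lineage Z show the derived state '+' for C3, supporting them as a clade.
Most parsimonious ingroup topology: (((Lineage K,Lineage Z),Lineage V),Lineage A).
Lineage Z and Lineage K share a more recent common ancestor with each other than either does with Lineage A, so Lineage A is the least closely related of the three.

Lineage A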